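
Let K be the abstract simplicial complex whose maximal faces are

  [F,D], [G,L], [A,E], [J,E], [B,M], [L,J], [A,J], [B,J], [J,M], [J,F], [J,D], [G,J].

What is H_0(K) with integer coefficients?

H_0 = Z.

Order the vertices as A < B < D < E < F < G < J < L < M. Listing each simplex with vertices in this order, K has dimension 1 with simplices:

  0-simplices (9): A, B, D, E, F, G, J, L, M
  1-simplices (12): AE, AJ, BJ, BM, DF, DJ, EJ, FJ, GJ, GL, JL, JM

giving chain groups C_0 ≅ Z^9, C_1 ≅ Z^12.

The boundary map ∂_1: C_1 → C_0 maps an edge to its endpoints' difference, ∂[p,q] = q − p. For instance
  ∂EJ = J − E.
As a 9×12 matrix over Z this has rank 8, with invariant factors (1,1,1,1,1,1,1,1).

Now H_k = ker ∂_k / im ∂_{k+1}, so:

  H_0: rank C_0 − rank ∂_1 = 9 − 8 = 1, and the invariant factors of ∂_1 are all 1, so H_0 ≅ Z.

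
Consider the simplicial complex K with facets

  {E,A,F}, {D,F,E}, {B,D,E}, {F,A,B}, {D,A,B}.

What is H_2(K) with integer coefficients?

Fix the vertex order A < B < D < E < F and write every simplex with vertices in increasing order. Then dim K = 2 and the simplices of K are:

  0-simplices (5): A, B, D, E, F
  1-simplices (10): AB, AD, AE, AF, BD, BE, BF, DE, DF, EF
  2-simplices (5): ABD, ABF, AEF, BDE, DEF

giving chain groups C_0 ≅ Z^5, C_1 ≅ Z^10, C_2 ≅ Z^5.

∂_1: C_1 → C_0 is given by ∂[p,q] = [q] − [p]. For instance
  ∂BE = E − B.
This gives a 5×10 integer matrix of rank 4; reducing to Smith normal form yields diagonal entries (1,1,1,1).

Boundary ∂_2: C_2 → C_1 maps a triangle to the signed sum of its edges. For instance
  ∂ABF = BF − AF + AB,
  ∂DEF = EF − DF + DE.
This gives a 10×5 integer matrix of rank 5; reducing to Smith normal form yields diagonal entries (1,1,1,1,1).

From H_k ≅ ker(∂_k) / im(∂_{k+1}) we obtain:

  H_2: rank ker ∂_2 − rank ∂_3 = (5 − 5) − 0 = 0, and there is no ∂_3, so H_2 ≅ 0.

(K is a triangulation of the Möbius band.)

H_2 = 0.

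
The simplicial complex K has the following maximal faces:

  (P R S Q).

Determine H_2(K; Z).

H_2 ≅ 0.

Order the vertices as P < Q < R < S. Listing each simplex with vertices in this order, K has dimension 3 with simplices:

  0-simplices (4): P, Q, R, S
  1-simplices (6): PQ, PR, PS, QR, QS, RS
  2-simplices (4): PQR, PQS, PRS, QRS
  3-simplices (1): PQRS

so the chain groups are C_0 ≅ Z^4, C_1 ≅ Z^6, C_2 ≅ Z^4, C_3 ≅ Z^1.

Boundary ∂_1: C_1 → C_0 sends each edge [p,q] (with p < q) to q − p.
This gives a 4×6 integer matrix of rank 3; reducing to Smith normal form yields diagonal entries (1,1,1).

∂_2: C_2 → C_1 maps a triangle to the signed sum of its edges. For instance
  ∂QRS = RS − QS + QR,
  ∂PRS = RS − PS + PR.
The resulting 6×4 matrix has rank 3, and its Smith normal form has invariant factors (1,1,1).

∂_3: C_3 → C_2 sends each 3-simplex σ to the alternating sum Σ_i (−1)^i (σ with its i-th vertex removed). For instance
  ∂PQRS = QRS − PRS + PQS − PQR.
The resulting 4×1 matrix has rank 1, and its Smith normal form has invariant factors (1).

From H_k ≅ ker(∂_k) / im(∂_{k+1}) we obtain:

  H_2: rank ker ∂_2 − rank ∂_3 = (4 − 3) − 1 = 0, and the invariant factors of ∂_3 are all 1, so H_2 = 0.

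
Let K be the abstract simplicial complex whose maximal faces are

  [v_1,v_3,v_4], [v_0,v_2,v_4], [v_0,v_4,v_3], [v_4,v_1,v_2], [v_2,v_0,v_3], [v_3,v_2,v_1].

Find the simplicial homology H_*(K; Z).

H_0 = Z,  H_1 = 0,  H_2 = Z.

Take the total order v_0 < v_1 < v_2 < v_3 < v_4 on the vertex set. Then K (dimension 2) consists of the simplices:

  0-simplices (5): [v_0], [v_1], [v_2], [v_3], [v_4]
  1-simplices (9): [v_0,v_2], [v_0,v_3], [v_0,v_4], [v_1,v_2], [v_1,v_3], [v_1,v_4], [v_2,v_3], [v_2,v_4], [v_3,v_4]
  2-simplices (6): [v_0,v_2,v_3], [v_0,v_2,v_4], [v_0,v_3,v_4], [v_1,v_2,v_3], [v_1,v_2,v_4], [v_1,v_3,v_4]

giving chain groups C_0 ≅ Z^5, C_1 ≅ Z^9, C_2 ≅ Z^6.

Boundary ∂_1: C_1 → C_0 is given by ∂[p,q] = [q] − [p]. For instance
  ∂[v_3,v_4] = [v_4] − [v_3].
The 5×9 boundary matrix has rank 4 and Smith normal form diag(1,1,1,1).

The boundary map ∂_2: C_2 → C_1 acts by ∂[p,q,r] = [q,r] − [p,r] + [p,q]. For instance
  ∂[v_1,v_2,v_4] = [v_2,v_4] − [v_1,v_4] + [v_1,v_2],
  ∂[v_0,v_2,v_4] = [v_2,v_4] − [v_0,v_4] + [v_0,v_2].
This gives a 9×6 integer matrix of rank 5; reducing to Smith normal form yields diagonal entries (1,1,1,1,1).

From H_k ≅ ker(∂_k) / im(∂_{k+1}) we obtain:

  H_0: rank C_0 − rank ∂_1 = 5 − 4 = 1, and the invariant factors of ∂_1 are all 1, so H_0 ≅ Z.
  H_1: rank ker ∂_1 − rank ∂_2 = (9 − 4) − 5 = 0, and the invariant factors of ∂_2 are all 1, so H_1 ≅ 0.
  H_2: rank ker ∂_2 − rank ∂_3 = (6 − 5) − 0 = 1, and there is no ∂_3, so H_2 ≅ Z.

As a check, the Euler characteristic is 5 − 9 + 6 = 2, which agrees with 1 − 0 + 1 = 2.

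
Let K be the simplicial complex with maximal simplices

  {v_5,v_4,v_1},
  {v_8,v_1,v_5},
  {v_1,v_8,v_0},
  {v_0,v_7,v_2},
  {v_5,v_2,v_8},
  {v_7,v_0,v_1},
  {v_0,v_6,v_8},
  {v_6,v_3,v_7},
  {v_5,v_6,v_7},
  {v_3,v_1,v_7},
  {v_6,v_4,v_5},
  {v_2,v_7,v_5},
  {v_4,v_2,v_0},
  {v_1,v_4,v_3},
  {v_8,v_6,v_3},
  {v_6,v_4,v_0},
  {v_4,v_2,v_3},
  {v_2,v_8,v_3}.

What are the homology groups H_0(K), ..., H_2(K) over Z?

Fix the vertex order v_0 < v_1 < v_2 < v_3 < v_4 < v_5 < v_6 < v_7 < v_8 and write every simplex with vertices in increasing order. Then dim K = 2 and the simplices of K are:

  0-simplices (9): [v_0], [v_1], [v_2], [v_3], [v_4], [v_5], [v_6], [v_7], [v_8]
  1-simplices (27): (27 of them)
  2-simplices (18): (18 of them)

Hence C_0 ≅ Z^9, C_1 ≅ Z^27, C_2 ≅ Z^18.

The boundary map ∂_1: C_1 → C_0 is given by ∂[p,q] = [q] − [p].
This gives a 9×27 integer matrix of rank 8; reducing to Smith normal form yields diagonal entries (1,1,1,1,1,1,1,1).

∂_2: C_2 → C_1 maps a triangle to the signed sum of its edges. For instance
  ∂[v_0,v_1,v_7] = [v_1,v_7] − [v_0,v_7] + [v_0,v_1],
  ∂[v_0,v_2,v_7] = [v_2,v_7] − [v_0,v_7] + [v_0,v_2].
As a 27×18 matrix over Z this has rank 17, with invariant factors (1,1,1,1,1,1,1,1,1,1,1,1,1,1,1,1,1).

From H_k ≅ ker(∂_k) / im(∂_{k+1}) we obtain:

  H_0: rank C_0 − rank ∂_1 = 9 − 8 = 1, and the invariant factors of ∂_1 are all 1, so H_0 = Z.
  H_1: rank ker ∂_1 − rank ∂_2 = (27 − 8) − 17 = 2, and the invariant factors of ∂_2 are all 1, so H_1 = Z^2.
  H_2: rank ker ∂_2 − rank ∂_3 = (18 − 17) − 0 = 1, and there is no ∂_3, so H_2 = Z.

As a check, the Euler characteristic is 9 − 27 + 18 = 0, which agrees with 1 − 2 + 1 = 0.

H_0 ≅ Z,  H_1 ≅ Z^2,  H_2 ≅ Z.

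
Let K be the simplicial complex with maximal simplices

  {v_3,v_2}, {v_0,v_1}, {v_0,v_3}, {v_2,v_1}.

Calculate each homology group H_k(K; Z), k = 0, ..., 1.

K has 4 vertices, 4 edges.
rank ∂_0 = 0, rank ∂_1 = 3 ⇒ b_0 = 4 − 0 − 3 = 1; all invariant factors of ∂_1 are 1 so no torsion. So H_0 ≅ Z.
rank ∂_1 = 3, rank ∂_2 = 0 ⇒ b_1 = 4 − 3 − 0 = 1. So H_1 ≅ Z.

H_0 = Z,  H_1 = Z.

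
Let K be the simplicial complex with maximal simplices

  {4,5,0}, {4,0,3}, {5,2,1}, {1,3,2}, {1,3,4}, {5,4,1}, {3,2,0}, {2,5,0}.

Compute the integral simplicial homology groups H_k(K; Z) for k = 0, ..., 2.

Take the total order 0 < 1 < 2 < 3 < 4 < 5 on the vertex set. Then K (dimension 2) consists of the simplices:

  0-simplices (6): [0], [1], [2], [3], [4], [5]
  1-simplices (12): [0,2], [0,3], [0,4], [0,5], [1,2], [1,3], [1,4], [1,5], [2,3], [2,5], [3,4], [4,5]
  2-simplices (8): [0,2,3], [0,2,5], [0,3,4], [0,4,5], [1,2,3], [1,2,5], [1,3,4], [1,4,5]

Hence C_0 ≅ Z^6, C_1 ≅ Z^12, C_2 ≅ Z^8.

∂_1: C_1 → C_0 is given by ∂[p,q] = [q] − [p]. For instance
  ∂[4,5] = [5] − [4].
This gives a 6×12 integer matrix of rank 5; reducing to Smith normal form yields diagonal entries (1,1,1,1,1).

∂_2: C_2 → C_1 acts by ∂[p,q,r] = [q,r] − [p,r] + [p,q]. For instance
  ∂[0,4,5] = [4,5] − [0,5] + [0,4],
  ∂[0,3,4] = [3,4] − [0,4] + [0,3].
The resulting 12×8 matrix has rank 7, and its Smith normal form has invariant factors (1,1,1,1,1,1,1).

From H_k ≅ ker(∂_k) / im(∂_{k+1}) we obtain:

  H_0: rank C_0 − rank ∂_1 = 6 − 5 = 1, and the invariant factors of ∂_1 are all 1, so H_0 = Z.
  H_1: rank ker ∂_1 − rank ∂_2 = (12 − 5) − 7 = 0, and the invariant factors of ∂_2 are all 1, so H_1 = 0.
  H_2: rank ker ∂_2 − rank ∂_3 = (8 − 7) − 0 = 1, and there is no ∂_3, so H_2 = Z.

(K is a triangulation of the 2-sphere S^2.)

H_0 ≅ Z,  H_1 = 0,  H_2 ≅ Z.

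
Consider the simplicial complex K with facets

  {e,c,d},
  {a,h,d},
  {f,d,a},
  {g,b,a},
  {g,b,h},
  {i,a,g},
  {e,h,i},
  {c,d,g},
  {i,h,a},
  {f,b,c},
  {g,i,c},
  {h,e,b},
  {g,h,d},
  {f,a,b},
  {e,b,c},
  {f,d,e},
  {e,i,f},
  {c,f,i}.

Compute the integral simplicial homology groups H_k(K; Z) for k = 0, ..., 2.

H_0 ≅ Z,  H_1 ≅ Z ⊕ Z/2,  H_2 = 0.

Take the total order a < b < c < d < e < f < g < h < i on the vertex set. Then K (dimension 2) consists of the simplices:

  0-simplices (9): a, b, c, d, e, f, g, h, i
  1-simplices (27): ab, ad, af, ag, ah, ai, bc, be, bf, bg, bh, cd, ce, cf, cg, ci, de, df, dg, dh, ef, eh, ei, fi, gh, gi, hi
  2-simplices (18): abf, abg, adf, adh, agi, ahi, bce, bcf, beh, bgh, cde, cdg, cfi, cgi, def, dgh, efi, ehi

Hence C_0 ≅ Z^9, C_1 ≅ Z^27, C_2 ≅ Z^18.

The boundary map ∂_1: C_1 → C_0 maps an edge to its endpoints' difference, ∂[p,q] = q − p. For instance
  ∂cd = d − c.
As a 9×27 matrix over Z this has rank 8, with invariant factors (1,1,1,1,1,1,1,1).

∂_2: C_2 → C_1 sends each 2-simplex [p,q,r] to [q,r] − [p,r] + [p,q]. For instance
  ∂cgi = gi − ci + cg,
  ∂adh = dh − ah + ad.
The resulting 27×18 matrix has rank 18, and its Smith normal form has invariant factors (1,1,1,1,1,1,1,1,1,1,1,1,1,1,1,1,1,2).

Now H_k = ker ∂_k / im ∂_{k+1}, so:

  H_0: rank C_0 − rank ∂_1 = 9 − 8 = 1, and the invariant factors of ∂_1 are all 1, so H_0 ≅ Z.
  H_1: rank ker ∂_1 − rank ∂_2 = (27 − 8) − 18 = 1, and ∂_2 has invariant factor 2 > 1, so H_1 ≅ Z ⊕ Z/2.
  H_2: rank ker ∂_2 − rank ∂_3 = (18 − 18) − 0 = 0, and there is no ∂_3, so H_2 ≅ 0.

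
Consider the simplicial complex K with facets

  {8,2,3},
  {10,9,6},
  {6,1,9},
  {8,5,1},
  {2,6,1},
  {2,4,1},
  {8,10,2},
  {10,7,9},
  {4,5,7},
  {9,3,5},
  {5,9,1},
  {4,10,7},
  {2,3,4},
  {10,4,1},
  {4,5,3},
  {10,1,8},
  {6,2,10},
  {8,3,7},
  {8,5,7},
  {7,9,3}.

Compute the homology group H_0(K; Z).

H_0 ≅ Z.

We work with the vertex ordering 1 < 2 < 3 < 4 < 5 < 6 < 7 < 8 < 9 < 10. The simplices of K, each written with vertices in increasing order, are:

  0-simplices (10): [1], [2], [3], [4], [5], [6], [7], [8], [9], [10]
  1-simplices (30): (30 of them)
  2-simplices (20): (20 of them)

Hence C_0 ≅ Z^10, C_1 ≅ Z^30, C_2 ≅ Z^20.

The boundary map ∂_1: C_1 → C_0 is given by ∂[p,q] = [q] − [p].
As a 10×30 matrix over Z this has rank 9, with invariant factors (1,1,1,1,1,1,1,1,1).

The boundary map ∂_2: C_2 → C_1 sends each 2-simplex [p,q,r] to [q,r] − [p,r] + [p,q]. For instance
  ∂[3,7,9] = [7,9] − [3,9] + [3,7],
  ∂[2,3,4] = [3,4] − [2,4] + [2,3].
As a 30×20 matrix over Z this has rank 20, with invariant factors (1,1,1,1,1,1,1,1,1,1,1,1,1,1,1,1,1,1,1,2).

Reading off H_k = ker ∂_k / im ∂_{k+1}:

  H_0: rank C_0 − rank ∂_1 = 10 − 9 = 1, and the invariant factors of ∂_1 are all 1, so H_0 ≅ Z.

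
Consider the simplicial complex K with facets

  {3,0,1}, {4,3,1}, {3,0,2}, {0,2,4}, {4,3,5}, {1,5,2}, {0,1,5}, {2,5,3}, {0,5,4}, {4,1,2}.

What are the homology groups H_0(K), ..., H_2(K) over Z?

K has 6 vertices, 15 edges, 10 triangles.
rank ∂_0 = 0, rank ∂_1 = 5 ⇒ b_0 = 6 − 0 − 5 = 1; all invariant factors of ∂_1 are 1 so no torsion. So H_0 = Z.
rank ∂_1 = 5, rank ∂_2 = 10 ⇒ b_1 = 15 − 5 − 10 = 0; ∂_2 has invariant factor(s) [2] giving torsion. So H_1 = Z/2.
rank ∂_2 = 10, rank ∂_3 = 0 ⇒ b_2 = 10 − 10 − 0 = 0. So H_2 = 0.

H_0 ≅ Z,  H_1 ≅ Z/2,  H_2 = 0.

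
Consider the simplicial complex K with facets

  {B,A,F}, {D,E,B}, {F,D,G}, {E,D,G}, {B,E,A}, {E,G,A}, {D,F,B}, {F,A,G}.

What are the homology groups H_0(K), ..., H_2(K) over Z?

H_0 ≅ Z,  H_1 = 0,  H_2 ≅ Z.

We work with the vertex ordering A < B < D < E < F < G. The simplices of K, each written with vertices in increasing order, are:

  0-simplices (6): A, B, D, E, F, G
  1-simplices (12): AB, AE, AF, AG, BD, BE, BF, DE, DF, DG, EG, FG
  2-simplices (8): ABE, ABF, AEG, AFG, BDE, BDF, DEG, DFG

so the chain groups are C_0 ≅ Z^6, C_1 ≅ Z^12, C_2 ≅ Z^8.

Boundary ∂_1: C_1 → C_0 sends each edge [p,q] (with p < q) to q − p.
This gives a 6×12 integer matrix of rank 5; reducing to Smith normal form yields diagonal entries (1,1,1,1,1).

∂_2: C_2 → C_1 maps a triangle to the signed sum of its edges. For instance
  ∂BDF = DF − BF + BD,
  ∂ABE = BE − AE + AB.
This gives a 12×8 integer matrix of rank 7; reducing to Smith normal form yields diagonal entries (1,1,1,1,1,1,1).

Computing H_k = (kernel of ∂_k) / (image of ∂_{k+1}):

  H_0: rank C_0 − rank ∂_1 = 6 − 5 = 1, and the invariant factors of ∂_1 are all 1, so H_0 ≅ Z.
  H_1: rank ker ∂_1 − rank ∂_2 = (12 − 5) − 7 = 0, and the invariant factors of ∂_2 are all 1, so H_1 ≅ 0.
  H_2: rank ker ∂_2 − rank ∂_3 = (8 − 7) − 0 = 1, and there is no ∂_3, so H_2 ≅ Z.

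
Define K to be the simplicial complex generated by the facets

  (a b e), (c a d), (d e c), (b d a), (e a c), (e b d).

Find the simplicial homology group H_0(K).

H_0 = Z.

Take the total order a < b < c < d < e on the vertex set. Then K (dimension 2) consists of the simplices:

  0-simplices (5): a, b, c, d, e
  1-simplices (9): ab, ac, ad, ae, bd, be, cd, ce, de
  2-simplices (6): abd, abe, acd, ace, bde, cde

so the chain groups are C_0 ≅ Z^5, C_1 ≅ Z^9, C_2 ≅ Z^6.

The boundary map ∂_1: C_1 → C_0 is given by ∂[p,q] = [q] − [p].
The resulting 5×9 matrix has rank 4, and its Smith normal form has invariant factors (1,1,1,1).

∂_2: C_2 → C_1 maps a triangle to the signed sum of its edges. For instance
  ∂abe = be − ae + ab,
  ∂acd = cd − ad + ac.
This gives a 9×6 integer matrix of rank 5; reducing to Smith normal form yields diagonal entries (1,1,1,1,1).

Computing H_k = (kernel of ∂_k) / (image of ∂_{k+1}):

  H_0: rank C_0 − rank ∂_1 = 5 − 4 = 1, and the invariant factors of ∂_1 are all 1, so H_0 = Z.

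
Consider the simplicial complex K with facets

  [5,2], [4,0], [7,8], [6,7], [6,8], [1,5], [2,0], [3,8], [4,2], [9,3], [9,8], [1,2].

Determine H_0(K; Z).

H_0 = Z^2.

K has 10 vertices, 12 edges.
rank ∂_0 = 0, rank ∂_1 = 8 ⇒ b_0 = 10 − 0 − 8 = 2; all invariant factors of ∂_1 are 1 so no torsion. So H_0 ≅ Z^2.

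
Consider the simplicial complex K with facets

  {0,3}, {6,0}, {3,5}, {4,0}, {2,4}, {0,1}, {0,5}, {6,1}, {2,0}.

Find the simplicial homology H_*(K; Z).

H_0 ≅ Z,  H_1 ≅ Z^3.

K has 7 vertices, 9 edges.
rank ∂_0 = 0, rank ∂_1 = 6 ⇒ b_0 = 7 − 0 − 6 = 1; all invariant factors of ∂_1 are 1 so no torsion. So H_0 ≅ Z.
rank ∂_1 = 6, rank ∂_2 = 0 ⇒ b_1 = 9 − 6 − 0 = 3. So H_1 ≅ Z^3.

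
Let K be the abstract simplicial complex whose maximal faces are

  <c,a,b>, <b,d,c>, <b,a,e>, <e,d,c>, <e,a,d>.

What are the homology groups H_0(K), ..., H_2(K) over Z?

Take the total order a < b < c < d < e on the vertex set. Then K (dimension 2) consists of the simplices:

  0-simplices (5): a, b, c, d, e
  1-simplices (10): ab, ac, ad, ae, bc, bd, be, cd, ce, de
  2-simplices (5): abc, abe, ade, bcd, cde

so the chain groups are C_0 ≅ Z^5, C_1 ≅ Z^10, C_2 ≅ Z^5.

The boundary map ∂_1: C_1 → C_0 is given by ∂[p,q] = [q] − [p].
The 5×10 boundary matrix has rank 4 and Smith normal form diag(1,1,1,1).

Boundary ∂_2: C_2 → C_1 acts by ∂[p,q,r] = [q,r] − [p,r] + [p,q]. For instance
  ∂ade = de − ae + ad,
  ∂abe = be − ae + ab.
As a 10×5 matrix over Z this has rank 5, with invariant factors (1,1,1,1,1).

Now H_k = ker ∂_k / im ∂_{k+1}, so:

  H_0: rank C_0 − rank ∂_1 = 5 − 4 = 1, and the invariant factors of ∂_1 are all 1, so H_0 ≅ Z.
  H_1: rank ker ∂_1 − rank ∂_2 = (10 − 4) − 5 = 1, and the invariant factors of ∂_2 are all 1, so H_1 ≅ Z.
  H_2: rank ker ∂_2 − rank ∂_3 = (5 − 5) − 0 = 0, and there is no ∂_3, so H_2 ≅ 0.

H_0 ≅ Z,  H_1 ≅ Z,  H_2 = 0.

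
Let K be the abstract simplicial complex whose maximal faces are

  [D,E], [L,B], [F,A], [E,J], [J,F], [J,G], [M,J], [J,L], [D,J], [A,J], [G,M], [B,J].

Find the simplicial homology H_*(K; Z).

We work with the vertex ordering A < B < D < E < F < G < J < L < M. The simplices of K, each written with vertices in increasing order, are:

  0-simplices (9): A, B, D, E, F, G, J, L, M
  1-simplices (12): AF, AJ, BJ, BL, DE, DJ, EJ, FJ, GJ, GM, JL, JM

so the chain groups are C_0 ≅ Z^9, C_1 ≅ Z^12.

Boundary ∂_1: C_1 → C_0 is given by ∂[p,q] = [q] − [p].
The 9×12 boundary matrix has rank 8 and Smith normal form diag(1,1,1,1,1,1,1,1).

Now H_k = ker ∂_k / im ∂_{k+1}, so:

  H_0: rank C_0 − rank ∂_1 = 9 − 8 = 1, and the invariant factors of ∂_1 are all 1, so H_0 = Z.
  H_1: rank ker ∂_1 − rank ∂_2 = (12 − 8) − 0 = 4, and there is no ∂_2, so H_1 = Z^4.

H_0 = Z,  H_1 = Z^4.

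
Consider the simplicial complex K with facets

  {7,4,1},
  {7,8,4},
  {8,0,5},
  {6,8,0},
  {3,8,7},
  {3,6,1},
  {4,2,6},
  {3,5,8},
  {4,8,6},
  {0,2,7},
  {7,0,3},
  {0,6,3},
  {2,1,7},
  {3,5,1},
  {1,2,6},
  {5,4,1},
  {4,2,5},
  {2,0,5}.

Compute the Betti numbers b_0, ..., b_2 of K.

b_0 = 1, b_1 = 1, b_2 = 0.

Fix the vertex order 0 < 1 < 2 < 3 < 4 < 5 < 6 < 7 < 8 and write every simplex with vertices in increasing order. Then dim K = 2 and the simplices of K are:

  0-simplices (9): [0], [1], [2], [3], [4], [5], [6], [7], [8]
  1-simplices (27): (27 of them)
  2-simplices (18): [0,2,5], [0,2,7], [0,3,6], [0,3,7], [0,5,8], [0,6,8], [1,2,6], [1,2,7], [1,3,5], [1,3,6], [1,4,5], [1,4,7], [2,4,5], [2,4,6], [3,5,8], [3,7,8], [4,6,8], [4,7,8]

Hence C_0 ≅ Z^9, C_1 ≅ Z^27, C_2 ≅ Z^18.

Boundary ∂_1: C_1 → C_0 maps an edge to its endpoints' difference, ∂[p,q] = q − p. For instance
  ∂[0,2] = [2] − [0].
This gives a 9×27 integer matrix of rank 8; reducing to Smith normal form yields diagonal entries (1,1,1,1,1,1,1,1).

The boundary map ∂_2: C_2 → C_1 maps a triangle to the signed sum of its edges. For instance
  ∂[1,4,7] = [4,7] − [1,7] + [1,4],
  ∂[0,6,8] = [6,8] − [0,8] + [0,6].
The 27×18 boundary matrix has rank 18 and Smith normal form diag(1,1,1,1,1,1,1,1,1,1,1,1,1,1,1,1,1,2).

From H_k ≅ ker(∂_k) / im(∂_{k+1}) we obtain:

  H_0: rank C_0 − rank ∂_1 = 9 − 8 = 1, and the invariant factors of ∂_1 are all 1, so H_0 = Z.
  H_1: rank ker ∂_1 − rank ∂_2 = (27 − 8) − 18 = 1, and ∂_2 has invariant factor 2 > 1, so H_1 = Z ⊕ Z/2Z.
  H_2: rank ker ∂_2 − rank ∂_3 = (18 − 18) − 0 = 0, and there is no ∂_3, so H_2 = 0.

Hence the Betti numbers are b_0 = 1, b_1 = 1, b_2 = 0.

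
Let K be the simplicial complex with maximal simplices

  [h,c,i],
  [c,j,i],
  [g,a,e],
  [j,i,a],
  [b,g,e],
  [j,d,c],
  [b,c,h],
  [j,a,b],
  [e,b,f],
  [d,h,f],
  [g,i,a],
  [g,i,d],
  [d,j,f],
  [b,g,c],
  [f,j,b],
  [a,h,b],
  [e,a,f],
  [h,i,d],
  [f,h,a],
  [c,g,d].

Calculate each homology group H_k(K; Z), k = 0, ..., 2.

Take the total order a < b < c < d < e < f < g < h < i < j on the vertex set. Then K (dimension 2) consists of the simplices:

  0-simplices (10): a, b, c, d, e, f, g, h, i, j
  1-simplices (30): ab, ae, af, ag, ah, ai, aj, bc, be, bf, bg, bh, bj, cd, cg, ch, ci, cj, df, dg, dh, di, dj, ef, eg, fh, fj, gi, hi, ij
  2-simplices (20): abh, abj, aef, aeg, afh, agi, aij, bcg, bch, bef, beg, bfj, cdg, cdj, chi, cij, dfh, dfj, dgi, dhi

Hence C_0 ≅ Z^10, C_1 ≅ Z^30, C_2 ≅ Z^20.

The boundary map ∂_1: C_1 → C_0 sends each edge [p,q] (with p < q) to q − p.
The 10×30 boundary matrix has rank 9 and Smith normal form diag(1,1,1,1,1,1,1,1,1).

∂_2: C_2 → C_1 sends each 2-simplex [p,q,r] to [q,r] − [p,r] + [p,q]. For instance
  ∂aef = ef − af + ae,
  ∂dgi = gi − di + dg.
The 30×20 boundary matrix has rank 20 and Smith normal form diag(1,1,1,1,1,1,1,1,1,1,1,1,1,1,1,1,1,1,1,2).

Reading off H_k = ker ∂_k / im ∂_{k+1}:

  H_0: rank C_0 − rank ∂_1 = 10 − 9 = 1, and the invariant factors of ∂_1 are all 1, so H_0 = Z.
  H_1: rank ker ∂_1 − rank ∂_2 = (30 − 9) − 20 = 1, and ∂_2 has invariant factor 2 > 1, so H_1 = Z × Z/2.
  H_2: rank ker ∂_2 − rank ∂_3 = (20 − 20) − 0 = 0, and there is no ∂_3, so H_2 = 0.

H_0 ≅ Z,  H_1 ≅ Z × Z/2,  H_2 = 0.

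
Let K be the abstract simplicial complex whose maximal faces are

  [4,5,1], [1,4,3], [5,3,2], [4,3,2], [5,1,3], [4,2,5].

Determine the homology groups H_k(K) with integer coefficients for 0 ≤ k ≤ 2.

H_0 = Z,  H_1 = 0,  H_2 = Z.

Fix the vertex order 1 < 2 < 3 < 4 < 5 and write every simplex with vertices in increasing order. Then dim K = 2 and the simplices of K are:

  0-simplices (5): [1], [2], [3], [4], [5]
  1-simplices (9): [1,3], [1,4], [1,5], [2,3], [2,4], [2,5], [3,4], [3,5], [4,5]
  2-simplices (6): [1,3,4], [1,3,5], [1,4,5], [2,3,4], [2,3,5], [2,4,5]

so the chain groups are C_0 ≅ Z^5, C_1 ≅ Z^9, C_2 ≅ Z^6.

Boundary ∂_1: C_1 → C_0 is given by ∂[p,q] = [q] − [p]. For instance
  ∂[2,5] = [5] − [2].
The resulting 5×9 matrix has rank 4, and its Smith normal form has invariant factors (1,1,1,1).

The boundary map ∂_2: C_2 → C_1 acts by ∂[p,q,r] = [q,r] − [p,r] + [p,q]. For instance
  ∂[2,4,5] = [4,5] − [2,5] + [2,4],
  ∂[2,3,4] = [3,4] − [2,4] + [2,3].
The resulting 9×6 matrix has rank 5, and its Smith normal form has invariant factors (1,1,1,1,1).

Computing H_k = (kernel of ∂_k) / (image of ∂_{k+1}):

  H_0: rank C_0 − rank ∂_1 = 5 − 4 = 1, and the invariant factors of ∂_1 are all 1, so H_0 ≅ Z.
  H_1: rank ker ∂_1 − rank ∂_2 = (9 − 4) − 5 = 0, and the invariant factors of ∂_2 are all 1, so H_1 ≅ 0.
  H_2: rank ker ∂_2 − rank ∂_3 = (6 − 5) − 0 = 1, and there is no ∂_3, so H_2 ≅ Z.

As a check, the Euler characteristic is 5 − 9 + 6 = 2, which agrees with 1 − 0 + 1 = 2.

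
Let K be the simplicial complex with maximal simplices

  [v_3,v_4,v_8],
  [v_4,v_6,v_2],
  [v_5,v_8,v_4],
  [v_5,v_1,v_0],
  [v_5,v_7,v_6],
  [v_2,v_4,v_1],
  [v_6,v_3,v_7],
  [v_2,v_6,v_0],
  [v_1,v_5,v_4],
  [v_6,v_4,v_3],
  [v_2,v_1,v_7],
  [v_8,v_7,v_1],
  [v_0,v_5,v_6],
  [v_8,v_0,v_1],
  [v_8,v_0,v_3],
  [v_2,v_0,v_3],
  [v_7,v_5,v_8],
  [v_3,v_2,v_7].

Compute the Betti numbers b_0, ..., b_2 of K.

Fix the vertex order v_0 < v_1 < v_2 < v_3 < v_4 < v_5 < v_6 < v_7 < v_8 and write every simplex with vertices in increasing order. Then dim K = 2 and the simplices of K are:

  0-simplices (9): [v_0], [v_1], [v_2], [v_3], [v_4], [v_5], [v_6], [v_7], [v_8]
  1-simplices (27): (27 of them)
  2-simplices (18): (18 of them)

giving chain groups C_0 ≅ Z^9, C_1 ≅ Z^27, C_2 ≅ Z^18.

Boundary ∂_1: C_1 → C_0 sends each edge [p,q] (with p < q) to q − p.
The 9×27 boundary matrix has rank 8 and Smith normal form diag(1,1,1,1,1,1,1,1).

Boundary ∂_2: C_2 → C_1 maps a triangle to the signed sum of its edges. For instance
  ∂[v_0,v_5,v_6] = [v_5,v_6] − [v_0,v_6] + [v_0,v_5],
  ∂[v_0,v_2,v_6] = [v_2,v_6] − [v_0,v_6] + [v_0,v_2].
The resulting 27×18 matrix has rank 18, and its Smith normal form has invariant factors (1,1,1,1,1,1,1,1,1,1,1,1,1,1,1,1,1,2).

Now H_k = ker ∂_k / im ∂_{k+1}, so:

  H_0: rank C_0 − rank ∂_1 = 9 − 8 = 1, and the invariant factors of ∂_1 are all 1, so H_0 ≅ Z.
  H_1: rank ker ∂_1 − rank ∂_2 = (27 − 8) − 18 = 1, and ∂_2 has invariant factor 2 > 1, so H_1 ≅ Z ⊕ Z/2.
  H_2: rank ker ∂_2 − rank ∂_3 = (18 − 18) − 0 = 0, and there is no ∂_3, so H_2 ≅ 0.

Hence the Betti numbers are b_0 = 1, b_1 = 1, b_2 = 0.

b_0 = 1, b_1 = 1, b_2 = 0.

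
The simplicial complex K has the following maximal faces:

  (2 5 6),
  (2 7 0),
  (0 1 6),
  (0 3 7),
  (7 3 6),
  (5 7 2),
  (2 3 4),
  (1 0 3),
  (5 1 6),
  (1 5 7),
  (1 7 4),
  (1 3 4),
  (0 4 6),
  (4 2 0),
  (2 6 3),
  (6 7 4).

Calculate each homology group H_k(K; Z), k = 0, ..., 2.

H_0 = Z,  H_1 = Z^2,  H_2 = Z.

Order the vertices as 0 < 1 < 2 < 3 < 4 < 5 < 6 < 7. Listing each simplex with vertices in this order, K has dimension 2 with simplices:

  0-simplices (8): [0], [1], [2], [3], [4], [5], [6], [7]
  1-simplices (24): (24 of them)
  2-simplices (16): [0,1,3], [0,1,6], [0,2,4], [0,2,7], [0,3,7], [0,4,6], [1,3,4], [1,4,7], [1,5,6], [1,5,7], [2,3,4], [2,3,6], [2,5,6], [2,5,7], [3,6,7], [4,6,7]

so the chain groups are C_0 ≅ Z^8, C_1 ≅ Z^24, C_2 ≅ Z^16.

∂_1: C_1 → C_0 maps an edge to its endpoints' difference, ∂[p,q] = q − p.
As a 8×24 matrix over Z this has rank 7, with invariant factors (1,1,1,1,1,1,1).

The boundary map ∂_2: C_2 → C_1 acts by ∂[p,q,r] = [q,r] − [p,r] + [p,q]. For instance
  ∂[4,6,7] = [6,7] − [4,7] + [4,6],
  ∂[0,2,7] = [2,7] − [0,7] + [0,2].
The resulting 24×16 matrix has rank 15, and its Smith normal form has invariant factors (1,1,1,1,1,1,1,1,1,1,1,1,1,1,1).

Computing H_k = (kernel of ∂_k) / (image of ∂_{k+1}):

  H_0: rank C_0 − rank ∂_1 = 8 − 7 = 1, and the invariant factors of ∂_1 are all 1, so H_0 = Z.
  H_1: rank ker ∂_1 − rank ∂_2 = (24 − 7) − 15 = 2, and the invariant factors of ∂_2 are all 1, so H_1 = Z^2.
  H_2: rank ker ∂_2 − rank ∂_3 = (16 − 15) − 0 = 1, and there is no ∂_3, so H_2 = Z.

As a check, the Euler characteristic is 8 − 24 + 16 = 0, which agrees with 1 − 2 + 1 = 0.
(K is a triangulation of the torus T^2.)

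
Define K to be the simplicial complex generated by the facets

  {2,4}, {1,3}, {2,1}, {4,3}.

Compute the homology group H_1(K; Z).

H_1 = Z.

Fix the vertex order 1 < 2 < 3 < 4 and write every simplex with vertices in increasing order. Then dim K = 1 and the simplices of K are:

  0-simplices (4): [1], [2], [3], [4]
  1-simplices (4): [1,2], [1,3], [2,4], [3,4]

Hence C_0 ≅ Z^4, C_1 ≅ Z^4.

The boundary map ∂_1: C_1 → C_0 maps an edge to its endpoints' difference, ∂[p,q] = q − p. For instance
  ∂[2,4] = [4] − [2].
The resulting 4×4 matrix has rank 3, and its Smith normal form has invariant factors (1,1,1).

Computing H_k = (kernel of ∂_k) / (image of ∂_{k+1}):

  H_1: rank ker ∂_1 − rank ∂_2 = (4 − 3) − 0 = 1, and there is no ∂_2, so H_1 ≅ Z.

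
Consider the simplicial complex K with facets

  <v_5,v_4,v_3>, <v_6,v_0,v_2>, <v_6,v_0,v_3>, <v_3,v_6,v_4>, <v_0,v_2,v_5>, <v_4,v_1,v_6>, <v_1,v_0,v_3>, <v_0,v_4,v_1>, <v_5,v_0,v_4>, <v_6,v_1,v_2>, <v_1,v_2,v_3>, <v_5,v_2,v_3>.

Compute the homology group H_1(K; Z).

Fix the vertex order v_0 < v_1 < v_2 < v_3 < v_4 < v_5 < v_6 and write every simplex with vertices in increasing order. Then dim K = 2 and the simplices of K are:

  0-simplices (7): [v_0], [v_1], [v_2], [v_3], [v_4], [v_5], [v_6]
  1-simplices (18): (18 of them)
  2-simplices (12): (12 of them)

so the chain groups are C_0 ≅ Z^7, C_1 ≅ Z^18, C_2 ≅ Z^12.

Boundary ∂_1: C_1 → C_0 maps an edge to its endpoints' difference, ∂[p,q] = q − p.
The 7×18 boundary matrix has rank 6 and Smith normal form diag(1,1,1,1,1,1).

∂_2: C_2 → C_1 acts by ∂[p,q,r] = [q,r] − [p,r] + [p,q]. For instance
  ∂[v_3,v_4,v_5] = [v_4,v_5] − [v_3,v_5] + [v_3,v_4],
  ∂[v_0,v_3,v_6] = [v_3,v_6] − [v_0,v_6] + [v_0,v_3].
The resulting 18×12 matrix has rank 12, and its Smith normal form has invariant factors (1,1,1,1,1,1,1,1,1,1,1,2).

Now H_k = ker ∂_k / im ∂_{k+1}, so:

  H_1: rank ker ∂_1 − rank ∂_2 = (18 − 6) − 12 = 0, and ∂_2 has invariant factor 2 > 1, so H_1 ≅ Z/2.

(K is a triangulation of the real projective plane RP^2.)

H_1 ≅ Z/2.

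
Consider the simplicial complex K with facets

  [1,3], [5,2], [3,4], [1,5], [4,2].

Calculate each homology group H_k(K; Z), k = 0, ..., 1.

H_0 = Z,  H_1 = Z.

Order the vertices as 1 < 2 < 3 < 4 < 5. Listing each simplex with vertices in this order, K has dimension 1 with simplices:

  0-simplices (5): [1], [2], [3], [4], [5]
  1-simplices (5): [1,3], [1,5], [2,4], [2,5], [3,4]

giving chain groups C_0 ≅ Z^5, C_1 ≅ Z^5.

∂_1: C_1 → C_0 maps an edge to its endpoints' difference, ∂[p,q] = q − p.
This gives a 5×5 integer matrix of rank 4; reducing to Smith normal form yields diagonal entries (1,1,1,1).

Computing H_k = (kernel of ∂_k) / (image of ∂_{k+1}):

  H_0: rank C_0 − rank ∂_1 = 5 − 4 = 1, and the invariant factors of ∂_1 are all 1, so H_0 = Z.
  H_1: rank ker ∂_1 − rank ∂_2 = (5 − 4) − 0 = 1, and there is no ∂_2, so H_1 = Z.

As a check, the Euler characteristic is 5 − 5 = 0, which agrees with 1 − 1 = 0.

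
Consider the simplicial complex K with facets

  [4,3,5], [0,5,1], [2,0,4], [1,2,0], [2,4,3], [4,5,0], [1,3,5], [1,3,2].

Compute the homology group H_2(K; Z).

Order the vertices as 0 < 1 < 2 < 3 < 4 < 5. Listing each simplex with vertices in this order, K has dimension 2 with simplices:

  0-simplices (6): [0], [1], [2], [3], [4], [5]
  1-simplices (12): [0,1], [0,2], [0,4], [0,5], [1,2], [1,3], [1,5], [2,3], [2,4], [3,4], [3,5], [4,5]
  2-simplices (8): [0,1,2], [0,1,5], [0,2,4], [0,4,5], [1,2,3], [1,3,5], [2,3,4], [3,4,5]

giving chain groups C_0 ≅ Z^6, C_1 ≅ Z^12, C_2 ≅ Z^8.

The boundary map ∂_1: C_1 → C_0 sends each edge [p,q] (with p < q) to q − p. For instance
  ∂[4,5] = [5] − [4].
This gives a 6×12 integer matrix of rank 5; reducing to Smith normal form yields diagonal entries (1,1,1,1,1).

The boundary map ∂_2: C_2 → C_1 sends each 2-simplex [p,q,r] to [q,r] − [p,r] + [p,q]. For instance
  ∂[0,4,5] = [4,5] − [0,5] + [0,4],
  ∂[1,3,5] = [3,5] − [1,5] + [1,3].
As a 12×8 matrix over Z this has rank 7, with invariant factors (1,1,1,1,1,1,1).

Reading off H_k = ker ∂_k / im ∂_{k+1}:

  H_2: rank ker ∂_2 − rank ∂_3 = (8 − 7) − 0 = 1, and there is no ∂_3, so H_2 = Z.

(K is a triangulation of the 2-sphere S^2.)

H_2 ≅ Z.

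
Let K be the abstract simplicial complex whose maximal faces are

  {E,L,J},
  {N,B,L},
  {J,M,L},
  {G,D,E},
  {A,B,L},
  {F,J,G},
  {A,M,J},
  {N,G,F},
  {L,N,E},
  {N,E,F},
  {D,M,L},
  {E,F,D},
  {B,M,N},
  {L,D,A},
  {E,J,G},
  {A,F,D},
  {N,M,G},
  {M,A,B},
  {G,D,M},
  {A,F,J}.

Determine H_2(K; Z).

Order the vertices as A < B < D < E < F < G < J < L < M < N. Listing each simplex with vertices in this order, K has dimension 2 with simplices:

  0-simplices (10): A, B, D, E, F, G, J, L, M, N
  1-simplices (30): AB, AD, AF, AJ, AL, AM, BL, BM, BN, DE, DF, DG, DL, DM, EF, EG, EJ, EL, EN, FG, FJ, FN, GJ, GM, GN, JL, JM, LM, LN, MN
  2-simplices (20): ABL, ABM, ADF, ADL, AFJ, AJM, BLN, BMN, DEF, DEG, DGM, DLM, EFN, EGJ, EJL, ELN, FGJ, FGN, GMN, JLM

Hence C_0 ≅ Z^10, C_1 ≅ Z^30, C_2 ≅ Z^20.

∂_1: C_1 → C_0 is given by ∂[p,q] = [q] − [p]. For instance
  ∂LM = M − L.
The 10×30 boundary matrix has rank 9 and Smith normal form diag(1,1,1,1,1,1,1,1,1).

∂_2: C_2 → C_1 acts by ∂[p,q,r] = [q,r] − [p,r] + [p,q]. For instance
  ∂AJM = JM − AM + AJ,
  ∂EGJ = GJ − EJ + EG.
As a 30×20 matrix over Z this has rank 20, with invariant factors (1,1,1,1,1,1,1,1,1,1,1,1,1,1,1,1,1,1,1,2).

Now H_k = ker ∂_k / im ∂_{k+1}, so:

  H_2: rank ker ∂_2 − rank ∂_3 = (20 − 20) − 0 = 0, and there is no ∂_3, so H_2 ≅ 0.

H_2 = 0.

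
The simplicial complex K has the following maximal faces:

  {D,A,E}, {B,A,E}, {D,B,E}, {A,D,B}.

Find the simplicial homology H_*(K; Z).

H_0 = Z,  H_1 = 0,  H_2 = Z.

Take the total order A < B < D < E on the vertex set. Then K (dimension 2) consists of the simplices:

  0-simplices (4): A, B, D, E
  1-simplices (6): AB, AD, AE, BD, BE, DE
  2-simplices (4): ABD, ABE, ADE, BDE

giving chain groups C_0 ≅ Z^4, C_1 ≅ Z^6, C_2 ≅ Z^4.

The boundary map ∂_1: C_1 → C_0 maps an edge to its endpoints' difference, ∂[p,q] = q − p.
This gives a 4×6 integer matrix of rank 3; reducing to Smith normal form yields diagonal entries (1,1,1).

Boundary ∂_2: C_2 → C_1 acts by ∂[p,q,r] = [q,r] − [p,r] + [p,q]. For instance
  ∂ADE = DE − AE + AD,
  ∂ABD = BD − AD + AB.
This gives a 6×4 integer matrix of rank 3; reducing to Smith normal form yields diagonal entries (1,1,1).

From H_k ≅ ker(∂_k) / im(∂_{k+1}) we obtain:

  H_0: rank C_0 − rank ∂_1 = 4 − 3 = 1, and the invariant factors of ∂_1 are all 1, so H_0 = Z.
  H_1: rank ker ∂_1 − rank ∂_2 = (6 − 3) − 3 = 0, and the invariant factors of ∂_2 are all 1, so H_1 = 0.
  H_2: rank ker ∂_2 − rank ∂_3 = (4 − 3) − 0 = 1, and there is no ∂_3, so H_2 = Z.

As a check, the Euler characteristic is 4 − 6 + 4 = 2, which agrees with 1 − 0 + 1 = 2.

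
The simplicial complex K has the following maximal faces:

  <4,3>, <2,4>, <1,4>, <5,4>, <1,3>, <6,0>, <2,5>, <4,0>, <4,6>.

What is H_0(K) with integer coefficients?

Take the total order 0 < 1 < 2 < 3 < 4 < 5 < 6 on the vertex set. Then K (dimension 1) consists of the simplices:

  0-simplices (7): [0], [1], [2], [3], [4], [5], [6]
  1-simplices (9): [0,4], [0,6], [1,3], [1,4], [2,4], [2,5], [3,4], [4,5], [4,6]

giving chain groups C_0 ≅ Z^7, C_1 ≅ Z^9.

The boundary map ∂_1: C_1 → C_0 sends each edge [p,q] (with p < q) to q − p. For instance
  ∂[4,5] = [5] − [4].
As a 7×9 matrix over Z this has rank 6, with invariant factors (1,1,1,1,1,1).

Reading off H_k = ker ∂_k / im ∂_{k+1}:

  H_0: rank C_0 − rank ∂_1 = 7 − 6 = 1, and the invariant factors of ∂_1 are all 1, so H_0 ≅ Z.

H_0 = Z.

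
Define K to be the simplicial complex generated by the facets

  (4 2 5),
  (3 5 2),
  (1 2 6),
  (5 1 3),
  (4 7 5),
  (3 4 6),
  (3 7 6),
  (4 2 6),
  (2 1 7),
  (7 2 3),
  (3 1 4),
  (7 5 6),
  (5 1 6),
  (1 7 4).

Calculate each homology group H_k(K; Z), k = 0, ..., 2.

We work with the vertex ordering 1 < 2 < 3 < 4 < 5 < 6 < 7. The simplices of K, each written with vertices in increasing order, are:

  0-simplices (7): [1], [2], [3], [4], [5], [6], [7]
  1-simplices (21): [1,2], [1,3], [1,4], [1,5], [1,6], [1,7], [2,3], [2,4], [2,5], [2,6], [2,7], [3,4], [3,5], [3,6], [3,7], [4,5], [4,6], [4,7], [5,6], [5,7], [6,7]
  2-simplices (14): [1,2,6], [1,2,7], [1,3,4], [1,3,5], [1,4,7], [1,5,6], [2,3,5], [2,3,7], [2,4,5], [2,4,6], [3,4,6], [3,6,7], [4,5,7], [5,6,7]

so the chain groups are C_0 ≅ Z^7, C_1 ≅ Z^21, C_2 ≅ Z^14.

The boundary map ∂_1: C_1 → C_0 maps an edge to its endpoints' difference, ∂[p,q] = q − p. For instance
  ∂[3,6] = [6] − [3].
The 7×21 boundary matrix has rank 6 and Smith normal form diag(1,1,1,1,1,1).

The boundary map ∂_2: C_2 → C_1 sends each 2-simplex [p,q,r] to [q,r] − [p,r] + [p,q]. For instance
  ∂[1,3,4] = [3,4] − [1,4] + [1,3],
  ∂[2,3,5] = [3,5] − [2,5] + [2,3].
As a 21×14 matrix over Z this has rank 13, with invariant factors (1,1,1,1,1,1,1,1,1,1,1,1,1).

From H_k ≅ ker(∂_k) / im(∂_{k+1}) we obtain:

  H_0: rank C_0 − rank ∂_1 = 7 − 6 = 1, and the invariant factors of ∂_1 are all 1, so H_0 = Z.
  H_1: rank ker ∂_1 − rank ∂_2 = (21 − 6) − 13 = 2, and the invariant factors of ∂_2 are all 1, so H_1 = Z^2.
  H_2: rank ker ∂_2 − rank ∂_3 = (14 − 13) − 0 = 1, and there is no ∂_3, so H_2 = Z.

H_0 = Z,  H_1 = Z^2,  H_2 = Z.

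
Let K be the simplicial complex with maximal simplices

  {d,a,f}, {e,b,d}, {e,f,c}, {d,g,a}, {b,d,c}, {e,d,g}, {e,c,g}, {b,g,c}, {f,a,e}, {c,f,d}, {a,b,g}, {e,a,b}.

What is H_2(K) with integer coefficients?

We work with the vertex ordering a < b < c < d < e < f < g. The simplices of K, each written with vertices in increasing order, are:

  0-simplices (7): a, b, c, d, e, f, g
  1-simplices (18): ab, ad, ae, af, ag, bc, bd, be, bg, cd, ce, cf, cg, de, df, dg, ef, eg
  2-simplices (12): abe, abg, adf, adg, aef, bcd, bcg, bde, cdf, cef, ceg, deg

so the chain groups are C_0 ≅ Z^7, C_1 ≅ Z^18, C_2 ≅ Z^12.

Boundary ∂_1: C_1 → C_0 sends each edge [p,q] (with p < q) to q − p. For instance
  ∂eg = g − e.
The 7×18 boundary matrix has rank 6 and Smith normal form diag(1,1,1,1,1,1).

The boundary map ∂_2: C_2 → C_1 sends each 2-simplex [p,q,r] to [q,r] − [p,r] + [p,q]. For instance
  ∂cef = ef − cf + ce,
  ∂adf = df − af + ad.
The resulting 18×12 matrix has rank 12, and its Smith normal form has invariant factors (1,1,1,1,1,1,1,1,1,1,1,2).

From H_k ≅ ker(∂_k) / im(∂_{k+1}) we obtain:

  H_2: rank ker ∂_2 − rank ∂_3 = (12 − 12) − 0 = 0, and there is no ∂_3, so H_2 ≅ 0.

H_2 ≅ 0.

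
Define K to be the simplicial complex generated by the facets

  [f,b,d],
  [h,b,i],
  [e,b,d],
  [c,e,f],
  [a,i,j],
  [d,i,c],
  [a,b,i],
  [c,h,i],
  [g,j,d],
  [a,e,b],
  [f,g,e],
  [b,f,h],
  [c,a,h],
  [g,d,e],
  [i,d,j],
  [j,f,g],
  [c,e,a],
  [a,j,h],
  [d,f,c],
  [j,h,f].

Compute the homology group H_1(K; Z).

H_1 ≅ Z × Z/2.

K has 10 vertices, 30 edges, 20 triangles.
rank ∂_1 = 9, rank ∂_2 = 20 ⇒ b_1 = 30 − 9 − 20 = 1; ∂_2 has invariant factor(s) [2] giving torsion. So H_1 = Z × Z/2.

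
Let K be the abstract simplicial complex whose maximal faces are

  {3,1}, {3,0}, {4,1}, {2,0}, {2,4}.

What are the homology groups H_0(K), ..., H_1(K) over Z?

H_0 = Z,  H_1 = Z.

Order the vertices as 0 < 1 < 2 < 3 < 4. Listing each simplex with vertices in this order, K has dimension 1 with simplices:

  0-simplices (5): [0], [1], [2], [3], [4]
  1-simplices (5): [0,2], [0,3], [1,3], [1,4], [2,4]

so the chain groups are C_0 ≅ Z^5, C_1 ≅ Z^5.

∂_1: C_1 → C_0 sends each edge [p,q] (with p < q) to q − p.
This gives a 5×5 integer matrix of rank 4; reducing to Smith normal form yields diagonal entries (1,1,1,1).

Now H_k = ker ∂_k / im ∂_{k+1}, so:

  H_0: rank C_0 − rank ∂_1 = 5 − 4 = 1, and the invariant factors of ∂_1 are all 1, so H_0 = Z.
  H_1: rank ker ∂_1 − rank ∂_2 = (5 − 4) − 0 = 1, and there is no ∂_2, so H_1 = Z.

As a check, the Euler characteristic is 5 − 5 = 0, which agrees with 1 − 1 = 0.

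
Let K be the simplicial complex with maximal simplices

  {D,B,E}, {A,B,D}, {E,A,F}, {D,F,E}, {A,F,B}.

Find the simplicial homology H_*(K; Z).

H_0 = Z,  H_1 = Z,  H_2 = 0.

Fix the vertex order A < B < D < E < F and write every simplex with vertices in increasing order. Then dim K = 2 and the simplices of K are:

  0-simplices (5): A, B, D, E, F
  1-simplices (10): AB, AD, AE, AF, BD, BE, BF, DE, DF, EF
  2-simplices (5): ABD, ABF, AEF, BDE, DEF

giving chain groups C_0 ≅ Z^5, C_1 ≅ Z^10, C_2 ≅ Z^5.

Boundary ∂_1: C_1 → C_0 maps an edge to its endpoints' difference, ∂[p,q] = q − p. For instance
  ∂BD = D − B.
This gives a 5×10 integer matrix of rank 4; reducing to Smith normal form yields diagonal entries (1,1,1,1).

Boundary ∂_2: C_2 → C_1 sends each 2-simplex [p,q,r] to [q,r] − [p,r] + [p,q]. For instance
  ∂ABF = BF − AF + AB,
  ∂ABD = BD − AD + AB.
This gives a 10×5 integer matrix of rank 5; reducing to Smith normal form yields diagonal entries (1,1,1,1,1).

From H_k ≅ ker(∂_k) / im(∂_{k+1}) we obtain:

  H_0: rank C_0 − rank ∂_1 = 5 − 4 = 1, and the invariant factors of ∂_1 are all 1, so H_0 = Z.
  H_1: rank ker ∂_1 − rank ∂_2 = (10 − 4) − 5 = 1, and the invariant factors of ∂_2 are all 1, so H_1 = Z.
  H_2: rank ker ∂_2 − rank ∂_3 = (5 − 5) − 0 = 0, and there is no ∂_3, so H_2 = 0.

(K is a triangulation of the Möbius band.)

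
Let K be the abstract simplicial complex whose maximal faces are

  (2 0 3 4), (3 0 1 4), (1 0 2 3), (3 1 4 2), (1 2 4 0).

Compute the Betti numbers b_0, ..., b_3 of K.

We work with the vertex ordering 0 < 1 < 2 < 3 < 4. The simplices of K, each written with vertices in increasing order, are:

  0-simplices (5): [0], [1], [2], [3], [4]
  1-simplices (10): [0,1], [0,2], [0,3], [0,4], [1,2], [1,3], [1,4], [2,3], [2,4], [3,4]
  2-simplices (10): [0,1,2], [0,1,3], [0,1,4], [0,2,3], [0,2,4], [0,3,4], [1,2,3], [1,2,4], [1,3,4], [2,3,4]
  3-simplices (5): [0,1,2,3], [0,1,2,4], [0,1,3,4], [0,2,3,4], [1,2,3,4]

so the chain groups are C_0 ≅ Z^5, C_1 ≅ Z^10, C_2 ≅ Z^10, C_3 ≅ Z^5.

Boundary ∂_1: C_1 → C_0 sends each edge [p,q] (with p < q) to q − p. For instance
  ∂[0,1] = [1] − [0].
This gives a 5×10 integer matrix of rank 4; reducing to Smith normal form yields diagonal entries (1,1,1,1).

∂_2: C_2 → C_1 acts by ∂[p,q,r] = [q,r] − [p,r] + [p,q]. For instance
  ∂[0,2,4] = [2,4] − [0,4] + [0,2],
  ∂[0,2,3] = [2,3] − [0,3] + [0,2].
As a 10×10 matrix over Z this has rank 6, with invariant factors (1,1,1,1,1,1).

The boundary map ∂_3: C_3 → C_2 sends each 3-simplex σ to the alternating sum Σ_i (−1)^i (σ with its i-th vertex removed). For instance
  ∂[0,2,3,4] = [2,3,4] − [0,3,4] + [0,2,4] − [0,2,3],
  ∂[0,1,2,4] = [1,2,4] − [0,2,4] + [0,1,4] − [0,1,2].
The resulting 10×5 matrix has rank 4, and its Smith normal form has invariant factors (1,1,1,1).

Reading off H_k = ker ∂_k / im ∂_{k+1}:

  H_0: rank C_0 − rank ∂_1 = 5 − 4 = 1, and the invariant factors of ∂_1 are all 1, so H_0 = Z.
  H_1: rank ker ∂_1 − rank ∂_2 = (10 − 4) − 6 = 0, and the invariant factors of ∂_2 are all 1, so H_1 = 0.
  H_2: rank ker ∂_2 − rank ∂_3 = (10 − 6) − 4 = 0, and the invariant factors of ∂_3 are all 1, so H_2 = 0.
  H_3: rank ker ∂_3 − rank ∂_4 = (5 − 4) − 0 = 1, and there is no ∂_4, so H_3 = Z.

As a check, the Euler characteristic is 5 − 10 + 10 − 5 = 0, which agrees with 1 − 0 + 0 − 1 = 0.

Hence the Betti numbers are b_0 = 1, b_1 = 0, b_2 = 0, b_3 = 1.

b_0 = 1, b_1 = 0, b_2 = 0, b_3 = 1.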